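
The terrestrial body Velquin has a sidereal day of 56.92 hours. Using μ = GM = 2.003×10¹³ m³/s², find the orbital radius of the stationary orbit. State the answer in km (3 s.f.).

r_sync ≈ 27700 km

T = 56.92 hours = 2.049×10⁵ s.
A synchronous orbit has period T, so by Kepler's third law a = (μT²/4π²)^(1/3).
μT²/4π² = 2.003×10¹³ × (2.049×10⁵)² / 39.48 = 2.130×10²² m³.
a = 2.772×10⁷ m = 27722 km.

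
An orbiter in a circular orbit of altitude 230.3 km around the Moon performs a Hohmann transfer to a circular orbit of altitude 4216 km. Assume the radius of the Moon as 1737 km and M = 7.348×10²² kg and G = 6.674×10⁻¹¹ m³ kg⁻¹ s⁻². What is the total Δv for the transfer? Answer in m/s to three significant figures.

μ = GM = 6.674×10⁻¹¹ × 7.348×10²² = 4.904×10¹² m³/s².
r₁ = 1737 + 230.3 = 1967.3 km = 1.9673×10⁶ m.
r₂ = 1737 + 4216 = 5953.0 km = 5.9530×10⁶ m.
Transfer ellipse a_t = (r₁ + r₂)/2 = 3.960×10⁶ m.
At r₁: circular v_c1 = √(μ/r₁) = 1579 m/s; transfer-perilune v_p = √[μ(2/r₁ − 1/a_t)] = 1936 m/s.
Δv₁ = v_p − v_c1 = 356.9 m/s.
At r₂: circular v_c2 = √(μ/r₂) = 907.6 m/s; transfer-apolune v_a = √[μ(2/r₂ − 1/a_t)] = 639.7 m/s.
Δv₂ = v_c2 − v_a = 267.9 m/s.
Total Δv = Δv₁ + Δv₂ = 624.8 m/s.

Δv_total ≈ 625 m/s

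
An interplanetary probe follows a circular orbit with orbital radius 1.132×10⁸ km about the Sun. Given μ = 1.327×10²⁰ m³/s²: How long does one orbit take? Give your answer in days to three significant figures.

T ≈ 240 days

r = 1.132×10⁸ km = 1.132×10¹¹ m.
Kepler's third law: T = 2π√(r³/μ) = 2π√((1.132×10¹¹)³ / 1.327×10²⁰).
r³/μ = 1.093×10¹³ s², so T = 2π × 3.306×10⁶ = 2.077×10⁷ s.
Converting: 2.077×10⁷ s ÷ 86400 = 240.4 days.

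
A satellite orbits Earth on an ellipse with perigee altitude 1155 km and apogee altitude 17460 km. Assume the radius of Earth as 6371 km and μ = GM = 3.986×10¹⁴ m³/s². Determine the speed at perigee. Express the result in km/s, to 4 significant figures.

r_p = 6371 + 1155 = 7526.0 km = 7.5260×10⁶ m.
r_a = 6371 + 17460 = 23831 km = 2.3831×10⁷ m.
Semi-major axis a = (r_p + r_a)/2 = 15678 km = 1.568×10⁷ m.
Vis-viva: v² = μ(2/r − 1/a) = 3.986×10¹⁴ × (2.657×10⁻⁷ − 6.378×10⁻⁸) = 8.050×10⁷ m²/s².
v = 8972 m/s = 8.972 km/s.

v ≈ 8.972 km/s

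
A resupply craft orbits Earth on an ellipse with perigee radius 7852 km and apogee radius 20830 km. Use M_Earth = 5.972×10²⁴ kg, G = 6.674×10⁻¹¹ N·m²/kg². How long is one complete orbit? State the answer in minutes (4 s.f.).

T ≈ 284.9 minutes

μ = GM = 6.674×10⁻¹¹ × 5.972×10²⁴ = 3.986×10¹⁴ m³/s².
Semi-major axis a = (r_p + r_a)/2 = (7852.0 + 20830)/2 = 14341 km = 1.434×10⁷ m.
By Kepler's third law T = 2π√(a³/μ) = 2π × 2.720×10³ = 1.709×10⁴ s.
= 284.9 minutes.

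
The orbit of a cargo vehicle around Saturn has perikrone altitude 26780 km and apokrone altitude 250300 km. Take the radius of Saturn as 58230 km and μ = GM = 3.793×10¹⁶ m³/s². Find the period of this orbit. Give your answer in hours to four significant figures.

T ≈ 24.74 hours

r_p = 58230 + 26780 = 85010 km = 8.5010×10⁷ m.
r_a = 58230 + 250300 = 308530 km = 3.0853×10⁸ m.
Semi-major axis a = (r_p + r_a)/2 = (85010 + 3.0853×10⁵)/2 = 1.9677×10⁵ km = 1.968×10⁸ m.
By Kepler's third law T = 2π√(a³/μ) = 2π × 1.417×10⁴ = 8.905×10⁴ s.
= 24.74 hours.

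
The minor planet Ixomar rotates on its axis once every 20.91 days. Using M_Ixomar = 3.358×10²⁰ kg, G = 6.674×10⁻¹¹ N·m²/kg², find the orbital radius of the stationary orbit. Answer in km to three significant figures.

r_sync ≈ 12300 km

μ = GM = 6.674×10⁻¹¹ × 3.358×10²⁰ = 2.241×10¹⁰ m³/s².
T = 20.91 days = 1.807×10⁶ s.
A synchronous orbit has period T, so by Kepler's third law a = (μT²/4π²)^(1/3).
μT²/4π² = 2.241×10¹⁰ × (1.807×10⁶)² / 39.48 = 1.853×10²¹ m³.
a = 1.228×10⁷ m = 12282 km.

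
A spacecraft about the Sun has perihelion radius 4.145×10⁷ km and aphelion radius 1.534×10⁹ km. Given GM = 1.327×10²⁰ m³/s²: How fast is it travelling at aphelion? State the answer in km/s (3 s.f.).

Semi-major axis a = (r_p + r_a)/2 = 7.8772×10⁸ km = 7.877×10¹¹ m.
Vis-viva: v² = μ(2/r − 1/a) = 1.327×10²⁰ × (1.304×10⁻¹² − 1.269×10⁻¹²) = 4.552×10⁶ m²/s².
v = 2134 m/s = 2.134 km/s.

v ≈ 2.13 km/s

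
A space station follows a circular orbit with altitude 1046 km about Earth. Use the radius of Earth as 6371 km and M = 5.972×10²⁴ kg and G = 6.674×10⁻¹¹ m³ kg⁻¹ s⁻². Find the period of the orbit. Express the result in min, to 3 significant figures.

μ = GM = 6.674×10⁻¹¹ × 5.972×10²⁴ = 3.986×10¹⁴ m³/s².
r = 6371 + 1046 = 7417.0 km = 7.4170×10⁶ m.
Kepler's third law: T = 2π√(r³/μ) = 2π√((7.417×10⁶)³ / 3.986×10¹⁴).
r³/μ = 1.024×10⁶ s², so T = 2π × 1.012×10³ = 6.357×10³ s.
Converting: 6.357×10³ s ÷ 60.00 = 106.0 min.

T ≈ 106 min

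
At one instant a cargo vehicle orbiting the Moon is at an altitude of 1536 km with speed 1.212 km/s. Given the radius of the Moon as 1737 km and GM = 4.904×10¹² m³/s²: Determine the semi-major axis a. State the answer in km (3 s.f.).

r = 1737 + 1536 = 3273.0 km = 3.273×10⁶ m.
Vis-viva rearranged: 1/a = 2/r − v²/μ = 6.111×10⁻⁷ − 2.995×10⁻⁷ = 3.115×10⁻⁷ m⁻¹.
a = 3.210×10⁶ m = 3210.1 km.

a ≈ 3210 km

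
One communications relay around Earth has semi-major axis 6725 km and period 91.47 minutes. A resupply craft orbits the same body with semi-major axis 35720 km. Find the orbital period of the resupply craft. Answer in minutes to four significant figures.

Kepler's third law: T² ∝ a³, so T₂ = T₁ (a₂/a₁)^(3/2).
a₂/a₁ = 5.312, (a₂/a₁)^(3/2) = 12.24.
T₂ = 91.47 × 12.24 = 1120 minutes.

T₂ ≈ 1120 minutes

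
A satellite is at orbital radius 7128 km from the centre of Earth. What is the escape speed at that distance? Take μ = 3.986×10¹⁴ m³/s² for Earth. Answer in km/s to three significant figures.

r = 7128 km = 7.128×10⁶ m.
Escape speed v_esc = √(2μ/r) = √(2 × 3.986×10¹⁴ / 7.128×10⁶) = √(1.118×10⁸) = 10580 m/s.
= 10.58 km/s.

v_esc ≈ 10.6 km/s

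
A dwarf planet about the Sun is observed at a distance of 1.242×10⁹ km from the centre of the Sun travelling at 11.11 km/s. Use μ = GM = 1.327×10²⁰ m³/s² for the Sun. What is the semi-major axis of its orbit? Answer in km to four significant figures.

r = 1.242×10¹² m.
Specific orbital energy ε = v²/2 − μ/r = (11110)²/2 − 1.327×10²⁰/1.242×10¹² = -4.513×10⁷ J/kg.
Since ε = −μ/(2a), a = −μ/(2ε) = 1.470×10¹² m = 1.4703×10⁹ km.

a ≈ 1.470×10⁹ km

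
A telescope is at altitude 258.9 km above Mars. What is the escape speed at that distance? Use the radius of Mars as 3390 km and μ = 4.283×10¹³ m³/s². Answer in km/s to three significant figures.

r = 3390 + 258.9 = 3648.9 km = 3.6489×10⁶ m.
Escape speed v_esc = √(2μ/r) = √(2 × 4.283×10¹³ / 3.649×10⁶) = √(2.348×10⁷) = 4845 m/s.
= 4.845 km/s.

v_esc ≈ 4.85 km/s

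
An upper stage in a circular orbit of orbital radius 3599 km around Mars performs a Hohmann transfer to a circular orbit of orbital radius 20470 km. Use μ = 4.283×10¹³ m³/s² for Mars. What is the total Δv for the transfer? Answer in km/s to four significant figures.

r₁ = 3599 km = 3.599×10⁶ m.
r₂ = 20470 km = 2.047×10⁷ m.
Transfer ellipse a_t = (r₁ + r₂)/2 = 1.203×10⁷ m.
At r₁: circular v_c1 = √(μ/r₁) = 3450 m/s; transfer-periapsis v_p = √[μ(2/r₁ − 1/a_t)] = 4499 m/s.
Δv₁ = v_p − v_c1 = 1049 m/s.
At r₂: circular v_c2 = √(μ/r₂) = 1446 m/s; transfer-apoapsis v_a = √[μ(2/r₂ − 1/a_t)] = 791.0 m/s.
Δv₂ = v_c2 − v_a = 655.5 m/s.
Total Δv = Δv₁ + Δv₂ = 1705 m/s = 1.705 km/s.

Δv_total ≈ 1.705 km/s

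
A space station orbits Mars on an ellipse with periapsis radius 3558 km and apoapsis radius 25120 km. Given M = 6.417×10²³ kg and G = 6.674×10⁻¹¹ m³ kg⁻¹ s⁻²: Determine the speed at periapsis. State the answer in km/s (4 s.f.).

v ≈ 4.592 km/s

μ = GM = 6.674×10⁻¹¹ × 6.417×10²³ = 4.283×10¹³ m³/s².
Semi-major axis a = (r_p + r_a)/2 = 14339 km = 1.434×10⁷ m.
Vis-viva: v² = μ(2/r − 1/a) = 4.283×10¹³ × (5.621×10⁻⁷ − 6.974×10⁻⁸) = 2.109×10⁷ m²/s².
v = 4592 m/s = 4.592 km/s.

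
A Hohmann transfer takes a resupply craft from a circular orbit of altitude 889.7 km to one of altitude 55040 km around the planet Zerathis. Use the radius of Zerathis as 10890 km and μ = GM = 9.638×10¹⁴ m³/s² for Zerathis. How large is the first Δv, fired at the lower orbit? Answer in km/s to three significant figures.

r₁ = 10890 + 889.7 = 11780 km = 1.1780×10⁷ m.
r₂ = 10890 + 55040 = 65930 km = 6.5930×10⁷ m.
Transfer ellipse a_t = (r₁ + r₂)/2 = 3.885×10⁷ m.
At r₁: circular v_c1 = √(μ/r₁) = 9045 m/s; transfer-periapsis v_p = √[μ(2/r₁ − 1/a_t)] = 11780 m/s.
Δv₁ = v_p − v_c1 = 2737 m/s.
= 2.737 km/s.

Δv ≈ 2.74 km/s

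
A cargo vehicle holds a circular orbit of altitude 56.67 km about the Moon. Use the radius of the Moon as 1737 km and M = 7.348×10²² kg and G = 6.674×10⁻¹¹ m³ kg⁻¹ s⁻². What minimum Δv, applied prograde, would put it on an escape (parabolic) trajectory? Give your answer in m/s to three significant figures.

Δv ≈ 685 m/s

μ = GM = 6.674×10⁻¹¹ × 7.348×10²² = 4.904×10¹² m³/s².
r = 1737 + 56.67 = 1793.7 km = 1.7937×10⁶ m.
Circular speed v_c = √(μ/r) = 1654 m/s.
Escape speed v_esc = √(2μ/r) = √2 × v_c = 2338 m/s.
Δv = v_esc − v_c = 684.9 m/s.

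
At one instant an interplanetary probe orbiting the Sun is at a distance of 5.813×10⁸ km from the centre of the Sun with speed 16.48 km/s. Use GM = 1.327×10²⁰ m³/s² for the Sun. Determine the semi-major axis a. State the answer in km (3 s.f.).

a ≈ 7.17×10⁸ km

r = 5.813×10¹¹ m.
Vis-viva rearranged: 1/a = 2/r − v²/μ = 3.441×10⁻¹² − 2.047×10⁻¹² = 1.394×10⁻¹² m⁻¹.
a = 7.174×10¹¹ m = 7.1740×10⁸ km.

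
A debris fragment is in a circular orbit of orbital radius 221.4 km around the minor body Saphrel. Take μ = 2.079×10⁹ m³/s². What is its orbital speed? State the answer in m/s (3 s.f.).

v ≈ 96.9 m/s

r = 221.4 km = 2.214×10⁵ m.
For a circular orbit v = √(μ/r) = √(2.079×10⁹ / 2.214×10⁵) = √(9.390×10³) = 96.90 m/s.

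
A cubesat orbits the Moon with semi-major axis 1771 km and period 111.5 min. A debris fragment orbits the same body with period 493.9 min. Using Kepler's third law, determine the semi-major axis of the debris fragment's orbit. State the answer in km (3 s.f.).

a₂ ≈ 4780 km

Kepler's third law: a³ ∝ T², so a₂ = a₁ (T₂/T₁)^(2/3).
T₂/T₁ = 4.430, (T₂/T₁)^(2/3) = 2.697.
a₂ = 1771 × 2.697 = 4777 km.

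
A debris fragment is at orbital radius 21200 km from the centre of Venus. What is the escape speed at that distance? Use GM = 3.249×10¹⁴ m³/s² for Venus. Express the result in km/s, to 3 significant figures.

v_esc ≈ 5.54 km/s

r = 21200 km = 2.120×10⁷ m.
Escape speed v_esc = √(2μ/r) = √(2 × 3.249×10¹⁴ / 2.120×10⁷) = √(3.065×10⁷) = 5536 m/s.
= 5.536 km/s.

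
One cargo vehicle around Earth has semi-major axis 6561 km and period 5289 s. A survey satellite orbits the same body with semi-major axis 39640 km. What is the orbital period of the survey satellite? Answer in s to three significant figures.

Kepler's third law: T² ∝ a³, so T₂ = T₁ (a₂/a₁)^(3/2).
a₂/a₁ = 6.042, (a₂/a₁)^(3/2) = 14.85.
T₂ = 5289 × 14.85 = 78550 s.

T₂ ≈ 78500 s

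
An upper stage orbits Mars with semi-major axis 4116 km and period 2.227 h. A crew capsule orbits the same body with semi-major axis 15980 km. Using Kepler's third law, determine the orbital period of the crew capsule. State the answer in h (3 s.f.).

T₂ ≈ 17.0 h

Kepler's third law: T² ∝ a³, so T₂ = T₁ (a₂/a₁)^(3/2).
a₂/a₁ = 3.882, (a₂/a₁)^(3/2) = 7.650.
T₂ = 2.227 × 7.650 = 17.04 h.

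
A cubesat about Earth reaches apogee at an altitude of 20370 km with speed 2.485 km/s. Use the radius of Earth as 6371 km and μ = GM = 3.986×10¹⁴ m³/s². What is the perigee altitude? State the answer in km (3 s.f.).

r_a = 6371 + 20370 = 26741 km = 2.674×10⁷ m.
Specific energy ε = v²/2 − μ/r = -1.182×10⁷ J/kg, so a = −μ/(2ε) = 1.686×10⁷ m.
The apsides satisfy r_p + r_a = 2a, so the perigee radius is 2a − r_a = 6.986×10⁶ m = 6986.2 km.
Perigee altitude = 6986.2 − 6371 = 615.25 km.

perigee altitude ≈ 615 km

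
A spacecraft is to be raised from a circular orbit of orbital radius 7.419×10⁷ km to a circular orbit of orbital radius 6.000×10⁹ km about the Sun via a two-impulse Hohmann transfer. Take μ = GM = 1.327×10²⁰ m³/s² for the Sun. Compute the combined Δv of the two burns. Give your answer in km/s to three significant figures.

Δv_total ≈ 21.1 km/s

r₁ = 7.419×10⁷ km = 7.419×10¹⁰ m.
r₂ = 6.000×10⁹ km = 6.000×10¹² m.
Transfer ellipse a_t = (r₁ + r₂)/2 = 3.037×10¹² m.
At r₁: circular v_c1 = √(μ/r₁) = 42290 m/s; transfer-perihelion v_p = √[μ(2/r₁ − 1/a_t)] = 59440 m/s.
Δv₁ = v_p − v_c1 = 17150 m/s.
At r₂: circular v_c2 = √(μ/r₂) = 4703 m/s; transfer-aphelion v_a = √[μ(2/r₂ − 1/a_t)] = 735.0 m/s.
Δv₂ = v_c2 − v_a = 3968 m/s.
Total Δv = Δv₁ + Δv₂ = 21120 m/s = 21.12 km/s.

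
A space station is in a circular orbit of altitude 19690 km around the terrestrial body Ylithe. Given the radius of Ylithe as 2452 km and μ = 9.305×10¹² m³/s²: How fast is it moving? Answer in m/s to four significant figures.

r = 2452 + 19690 = 22142 km = 2.2142×10⁷ m.
For a circular orbit v = √(μ/r) = √(9.305×10¹² / 2.214×10⁷) = √(4.202×10⁵) = 648.3 m/s.

v ≈ 648.3 m/s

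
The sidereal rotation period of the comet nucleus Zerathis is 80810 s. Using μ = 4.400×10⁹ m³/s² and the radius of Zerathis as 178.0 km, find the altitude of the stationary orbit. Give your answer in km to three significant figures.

h_sync ≈ 722 km

A synchronous orbit has period T, so by Kepler's third law a = (μT²/4π²)^(1/3).
μT²/4π² = 4.400×10⁹ × (8.081×10⁴)² / 39.48 = 7.278×10¹⁷ m³.
a = 8.995×10⁵ m = 899.51 km.
Altitude h = a − R = 899.51 − 178.0 = 721.51 km.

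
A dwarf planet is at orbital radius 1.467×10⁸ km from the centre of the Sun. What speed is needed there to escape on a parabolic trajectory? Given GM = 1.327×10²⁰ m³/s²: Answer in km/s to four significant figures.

r = 1.467×10⁸ km = 1.467×10¹¹ m.
Escape speed v_esc = √(2μ/r) = √(2 × 1.327×10²⁰ / 1.467×10¹¹) = √(1.809×10⁹) = 42530 m/s.
= 42.53 km/s.

v_esc ≈ 42.53 km/s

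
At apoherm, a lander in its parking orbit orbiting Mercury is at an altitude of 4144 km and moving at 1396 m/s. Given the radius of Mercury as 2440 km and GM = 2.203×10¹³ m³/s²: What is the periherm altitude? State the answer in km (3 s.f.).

periherm altitude ≈ 265 km

r_a = 2440 + 4144 = 6584.0 km = 6.584×10⁶ m.
Specific energy ε = v²/2 − μ/r = -2.372×10⁶ J/kg, so a = −μ/(2ε) = 4.645×10⁶ m.
The apsides satisfy r_p + r_a = 2a, so the periherm radius is 2a − r_a = 2.705×10⁶ m = 2705.2 km.
Periherm altitude = 2705.2 − 2440 = 265.16 km.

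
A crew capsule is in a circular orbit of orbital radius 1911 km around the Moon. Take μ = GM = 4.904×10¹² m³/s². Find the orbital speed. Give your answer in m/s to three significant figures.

v ≈ 1600 m/s

r = 1911 km = 1.911×10⁶ m.
For a circular orbit v = √(μ/r) = √(4.904×10¹² / 1.911×10⁶) = √(2.566×10⁶) = 1602 m/s.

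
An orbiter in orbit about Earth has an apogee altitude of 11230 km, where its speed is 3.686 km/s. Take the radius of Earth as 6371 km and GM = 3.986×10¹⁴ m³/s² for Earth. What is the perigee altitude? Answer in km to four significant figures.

perigee altitude ≈ 1171 km

r_a = 6371 + 11230 = 17601 km = 1.760×10⁷ m.
Specific energy ε = v²/2 − μ/r = -1.585×10⁷ J/kg, so a = −μ/(2ε) = 1.257×10⁷ m.
The apsides satisfy r_p + r_a = 2a, so the perigee radius is 2a − r_a = 7.542×10⁶ m = 7542.3 km.
Perigee altitude = 7542.3 − 6371 = 1171.3 km.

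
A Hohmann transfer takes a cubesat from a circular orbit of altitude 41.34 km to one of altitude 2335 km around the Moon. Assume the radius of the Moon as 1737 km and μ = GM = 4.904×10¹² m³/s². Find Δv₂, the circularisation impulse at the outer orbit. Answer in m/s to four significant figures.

Δv ≈ 241.8 m/s

r₁ = 1737 + 41.34 = 1778.3 km = 1.7783×10⁶ m.
r₂ = 1737 + 2335 = 4072.0 km = 4.0720×10⁶ m.
Transfer ellipse a_t = (r₁ + r₂)/2 = 2.925×10⁶ m.
At r₁: circular v_c1 = √(μ/r₁) = 1661 m/s; transfer-perilune v_p = √[μ(2/r₁ − 1/a_t)] = 1959 m/s.
At r₂: circular v_c2 = √(μ/r₂) = 1097 m/s; transfer-apolune v_a = √[μ(2/r₂ − 1/a_t)] = 855.7 m/s.
Δv₂ = v_c2 − v_a = 241.8 m/s.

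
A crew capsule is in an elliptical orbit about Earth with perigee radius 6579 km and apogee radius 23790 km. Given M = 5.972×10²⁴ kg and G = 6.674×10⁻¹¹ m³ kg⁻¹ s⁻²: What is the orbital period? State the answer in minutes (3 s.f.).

μ = GM = 6.674×10⁻¹¹ × 5.972×10²⁴ = 3.986×10¹⁴ m³/s².
Semi-major axis a = (r_p + r_a)/2 = (6579.0 + 23790)/2 = 15184 km = 1.518×10⁷ m.
By Kepler's third law T = 2π√(a³/μ) = 2π × 2.964×10³ = 1.862×10⁴ s.
= 310.4 minutes.

T ≈ 310 minutes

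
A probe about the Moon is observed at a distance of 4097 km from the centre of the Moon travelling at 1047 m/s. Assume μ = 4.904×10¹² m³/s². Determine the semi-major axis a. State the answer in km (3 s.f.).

a ≈ 3780 km

r = 4.097×10⁶ m.
Vis-viva rearranged: 1/a = 2/r − v²/μ = 4.882×10⁻⁷ − 2.235×10⁻⁷ = 2.646×10⁻⁷ m⁻¹.
a = 3.779×10⁶ m = 3778.9 km.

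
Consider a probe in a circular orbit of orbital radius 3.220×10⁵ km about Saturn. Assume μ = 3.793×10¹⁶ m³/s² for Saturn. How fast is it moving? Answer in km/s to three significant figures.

v ≈ 10.9 km/s

r = 3.220×10⁵ km = 3.220×10⁸ m.
For a circular orbit v = √(μ/r) = √(3.793×10¹⁶ / 3.220×10⁸) = √(1.178×10⁸) = 10850 m/s.
That is 10.85 km/s.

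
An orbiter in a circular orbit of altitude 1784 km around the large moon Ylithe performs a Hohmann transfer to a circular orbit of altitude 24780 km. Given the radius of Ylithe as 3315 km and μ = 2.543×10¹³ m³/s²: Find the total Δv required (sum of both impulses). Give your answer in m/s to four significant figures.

r₁ = 3315 + 1784 = 5099.0 km = 5.0990×10⁶ m.
r₂ = 3315 + 24780 = 28095 km = 2.8095×10⁷ m.
Transfer ellipse a_t = (r₁ + r₂)/2 = 1.660×10⁷ m.
At r₁: circular v_c1 = √(μ/r₁) = 2233 m/s; transfer-periapsis v_p = √[μ(2/r₁ − 1/a_t)] = 2906 m/s.
Δv₁ = v_p − v_c1 = 672.3 m/s.
At r₂: circular v_c2 = √(μ/r₂) = 951.4 m/s; transfer-apoapsis v_a = √[μ(2/r₂ − 1/a_t)] = 527.3 m/s.
Δv₂ = v_c2 − v_a = 424.1 m/s.
Total Δv = Δv₁ + Δv₂ = 1096 m/s.

Δv_total ≈ 1096 m/s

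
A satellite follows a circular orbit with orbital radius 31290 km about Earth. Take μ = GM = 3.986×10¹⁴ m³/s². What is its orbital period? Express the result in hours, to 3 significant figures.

T ≈ 15.3 hours

r = 31290 km = 3.129×10⁷ m.
Kepler's third law: T = 2π√(r³/μ) = 2π√((3.129×10⁷)³ / 3.986×10¹⁴).
r³/μ = 7.686×10⁷ s², so T = 2π × 8.767×10³ = 5.508×10⁴ s.
Converting: 5.508×10⁴ s ÷ 3600 = 15.30 hours.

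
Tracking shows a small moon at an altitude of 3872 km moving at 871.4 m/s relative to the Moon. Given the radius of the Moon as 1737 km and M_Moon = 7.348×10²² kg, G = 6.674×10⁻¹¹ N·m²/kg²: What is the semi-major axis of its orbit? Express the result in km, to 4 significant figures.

a ≈ 4957 km

μ = GM = 6.674×10⁻¹¹ × 7.348×10²² = 4.904×10¹² m³/s².
r = 1737 + 3872 = 5609.0 km = 5.609×10⁶ m.
Specific orbital energy ε = v²/2 − μ/r = (871.4)²/2 − 4.904×10¹²/5.609×10⁶ = -4.947×10⁵ J/kg.
Since ε = −μ/(2a), a = −μ/(2ε) = 4.957×10⁶ m = 4957.1 km.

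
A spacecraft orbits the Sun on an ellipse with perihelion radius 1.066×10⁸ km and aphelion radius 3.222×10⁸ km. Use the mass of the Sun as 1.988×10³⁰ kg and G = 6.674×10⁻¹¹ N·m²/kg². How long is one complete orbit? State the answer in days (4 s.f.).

μ = GM = 6.674×10⁻¹¹ × 1.988×10³⁰ = 1.327×10²⁰ m³/s².
Semi-major axis a = (r_p + r_a)/2 = (1.0660×10⁸ + 3.2220×10⁸)/2 = 2.1440×10⁸ km = 2.144×10¹¹ m.
By Kepler's third law T = 2π√(a³/μ) = 2π × 8.619×10⁶ = 5.415×10⁷ s.
= 626.8 days.

T ≈ 626.8 days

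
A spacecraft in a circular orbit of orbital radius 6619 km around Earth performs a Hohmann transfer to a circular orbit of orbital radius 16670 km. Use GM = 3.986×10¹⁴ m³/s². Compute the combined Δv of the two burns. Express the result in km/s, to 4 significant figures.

r₁ = 6619 km = 6.619×10⁶ m.
r₂ = 16670 km = 1.667×10⁷ m.
Transfer ellipse a_t = (r₁ + r₂)/2 = 1.164×10⁷ m.
At r₁: circular v_c1 = √(μ/r₁) = 7760 m/s; transfer-perigee v_p = √[μ(2/r₁ − 1/a_t)] = 9285 m/s.
Δv₁ = v_p − v_c1 = 1525 m/s.
At r₂: circular v_c2 = √(μ/r₂) = 4890 m/s; transfer-apogee v_a = √[μ(2/r₂ − 1/a_t)] = 3687 m/s.
Δv₂ = v_c2 − v_a = 1203 m/s.
Total Δv = Δv₁ + Δv₂ = 2728 m/s = 2.728 km/s.

Δv_total ≈ 2.728 km/s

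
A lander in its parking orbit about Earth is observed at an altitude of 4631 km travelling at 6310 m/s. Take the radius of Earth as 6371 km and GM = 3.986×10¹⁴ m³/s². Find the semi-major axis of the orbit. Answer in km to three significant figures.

a ≈ 12200 km

r = 6371 + 4631 = 11002 km = 1.100×10⁷ m.
Specific orbital energy ε = v²/2 − μ/r = (6310)²/2 − 3.986×10¹⁴/1.100×10⁷ = -1.632×10⁷ J/kg.
Since ε = −μ/(2a), a = −μ/(2ε) = 1.221×10⁷ m = 12211 km.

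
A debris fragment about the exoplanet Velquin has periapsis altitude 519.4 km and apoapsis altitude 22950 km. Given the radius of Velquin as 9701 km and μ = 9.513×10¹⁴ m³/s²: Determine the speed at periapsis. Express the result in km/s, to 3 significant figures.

v ≈ 11.9 km/s

r_p = 9701 + 519.4 = 10220 km = 1.0220×10⁷ m.
r_a = 9701 + 22950 = 32651 km = 3.2651×10⁷ m.
Semi-major axis a = (r_p + r_a)/2 = 21436 km = 2.144×10⁷ m.
Vis-viva: v² = μ(2/r − 1/a) = 9.513×10¹⁴ × (1.957×10⁻⁷ − 4.665×10⁻⁸) = 1.418×10⁸ m²/s².
v = 11910 m/s = 11.91 km/s.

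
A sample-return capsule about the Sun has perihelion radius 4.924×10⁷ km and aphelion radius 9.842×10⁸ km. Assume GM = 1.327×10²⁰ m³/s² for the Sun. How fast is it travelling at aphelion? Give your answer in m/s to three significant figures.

Semi-major axis a = (r_p + r_a)/2 = 5.1672×10⁸ km = 5.167×10¹¹ m.
Vis-viva: v² = μ(2/r − 1/a) = 1.327×10²⁰ × (2.032×10⁻¹² − 1.935×10⁻¹²) = 1.285×10⁷ m²/s².
v = 3584 m/s.

v ≈ 3580 m/s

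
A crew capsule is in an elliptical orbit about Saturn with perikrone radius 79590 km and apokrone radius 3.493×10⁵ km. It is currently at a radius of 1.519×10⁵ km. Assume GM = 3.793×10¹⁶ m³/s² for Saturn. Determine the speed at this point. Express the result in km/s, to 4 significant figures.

v ≈ 17.96 km/s

Semi-major axis a = (r_p + r_a)/2 = 2.1444×10⁵ km = 2.144×10⁸ m.
Vis-viva: v² = μ(2/r − 1/a) = 3.793×10¹⁶ × (1.317×10⁻⁸ − 4.663×10⁻⁹) = 3.225×10⁸ m²/s².
v = 17960 m/s = 17.96 km/s.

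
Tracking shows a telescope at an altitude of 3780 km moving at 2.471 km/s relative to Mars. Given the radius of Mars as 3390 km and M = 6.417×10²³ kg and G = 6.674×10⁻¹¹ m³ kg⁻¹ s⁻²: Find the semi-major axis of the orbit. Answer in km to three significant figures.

μ = GM = 6.674×10⁻¹¹ × 6.417×10²³ = 4.283×10¹³ m³/s².
r = 3390 + 3780 = 7170.0 km = 7.170×10⁶ m.
Vis-viva rearranged: 1/a = 2/r − v²/μ = 2.789×10⁻⁷ − 1.426×10⁻⁷ = 1.364×10⁻⁷ m⁻¹.
a = 7.333×10⁶ m = 7333.0 km.

a ≈ 7330 km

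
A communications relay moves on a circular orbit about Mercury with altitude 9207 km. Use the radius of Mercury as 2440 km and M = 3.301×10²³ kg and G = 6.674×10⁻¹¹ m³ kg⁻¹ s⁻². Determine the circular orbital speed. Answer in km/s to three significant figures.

μ = GM = 6.674×10⁻¹¹ × 3.301×10²³ = 2.203×10¹³ m³/s².
r = 2440 + 9207 = 11647 km = 1.1647×10⁷ m.
For a circular orbit v = √(μ/r) = √(2.203×10¹³ / 1.165×10⁷) = √(1.892×10⁶) = 1375 m/s.
That is 1.375 km/s.

v ≈ 1.38 km/s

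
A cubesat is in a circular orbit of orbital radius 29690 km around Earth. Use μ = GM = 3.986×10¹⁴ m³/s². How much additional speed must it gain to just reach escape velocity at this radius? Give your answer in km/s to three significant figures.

Δv ≈ 1.52 km/s

r = 29690 km = 2.969×10⁷ m.
Circular speed v_c = √(μ/r) = 3664 m/s.
Escape speed v_esc = √(2μ/r) = √2 × v_c = 5182 m/s.
Δv = v_esc − v_c = 1518 m/s = 1.518 km/s.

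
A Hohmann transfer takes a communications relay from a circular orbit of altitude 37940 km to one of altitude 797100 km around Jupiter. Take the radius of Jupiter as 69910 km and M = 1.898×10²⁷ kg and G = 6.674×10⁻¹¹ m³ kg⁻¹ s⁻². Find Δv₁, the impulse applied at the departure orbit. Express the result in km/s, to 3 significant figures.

μ = GM = 6.674×10⁻¹¹ × 1.898×10²⁷ = 1.267×10¹⁷ m³/s².
r₁ = 69910 + 37940 = 107850 km = 1.0785×10⁸ m.
r₂ = 69910 + 797100 = 867010 km = 8.6701×10⁸ m.
Transfer ellipse a_t = (r₁ + r₂)/2 = 4.874×10⁸ m.
At r₁: circular v_c1 = √(μ/r₁) = 34270 m/s; transfer-perijove v_p = √[μ(2/r₁ − 1/a_t)] = 45710 m/s.
Δv₁ = v_p − v_c1 = 11440 m/s.
= 11.44 km/s.

Δv ≈ 11.4 km/s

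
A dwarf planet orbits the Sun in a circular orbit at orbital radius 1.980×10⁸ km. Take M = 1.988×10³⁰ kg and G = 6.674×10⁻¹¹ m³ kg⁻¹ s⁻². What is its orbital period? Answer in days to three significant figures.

T ≈ 556 days

μ = GM = 6.674×10⁻¹¹ × 1.988×10³⁰ = 1.327×10²⁰ m³/s².
r = 1.980×10⁸ km = 1.980×10¹¹ m.
Kepler's third law: T = 2π√(r³/μ) = 2π√((1.980×10¹¹)³ / 1.327×10²⁰).
r³/μ = 5.851×10¹³ s², so T = 2π × 7.649×10⁶ = 4.806×10⁷ s.
Converting: 4.806×10⁷ s ÷ 86400 = 556.2 days.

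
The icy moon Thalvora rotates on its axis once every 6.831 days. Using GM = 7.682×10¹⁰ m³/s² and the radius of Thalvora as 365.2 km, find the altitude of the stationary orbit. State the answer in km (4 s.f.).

h_sync ≈ 8419 km

T = 6.831 days = 5.902×10⁵ s.
A synchronous orbit has period T, so by Kepler's third law a = (μT²/4π²)^(1/3).
μT²/4π² = 7.682×10¹⁰ × (5.902×10⁵)² / 39.48 = 6.778×10²⁰ m³.
a = 8.784×10⁶ m = 8784.2 km.
Altitude h = a − R = 8784.2 − 365.2 = 8419.0 km.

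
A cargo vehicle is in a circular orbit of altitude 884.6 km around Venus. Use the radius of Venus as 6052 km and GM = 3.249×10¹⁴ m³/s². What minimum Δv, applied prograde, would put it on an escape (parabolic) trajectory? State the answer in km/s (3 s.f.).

Δv ≈ 2.83 km/s

r = 6052 + 884.6 = 6936.6 km = 6.9366×10⁶ m.
Circular speed v_c = √(μ/r) = 6844 m/s.
Escape speed v_esc = √(2μ/r) = √2 × v_c = 9679 m/s.
Δv = v_esc − v_c = 2835 m/s = 2.835 km/s.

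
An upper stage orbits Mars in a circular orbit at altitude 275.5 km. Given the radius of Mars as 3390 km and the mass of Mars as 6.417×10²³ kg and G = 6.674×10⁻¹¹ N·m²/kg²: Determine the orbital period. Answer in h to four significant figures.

μ = GM = 6.674×10⁻¹¹ × 6.417×10²³ = 4.283×10¹³ m³/s².
r = 3390 + 275.5 = 3665.5 km = 3.6655×10⁶ m.
Kepler's third law: T = 2π√(r³/μ) = 2π√((3.666×10⁶)³ / 4.283×10¹³).
r³/μ = 1.150×10⁶ s², so T = 2π × 1.072×10³ = 6.738×10³ s.
Converting: 6.738×10³ s ÷ 3600 = 1.872 h.

T ≈ 1.872 h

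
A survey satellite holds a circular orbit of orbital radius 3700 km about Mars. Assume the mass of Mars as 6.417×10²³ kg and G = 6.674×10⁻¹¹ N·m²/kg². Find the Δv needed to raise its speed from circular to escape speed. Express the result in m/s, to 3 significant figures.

μ = GM = 6.674×10⁻¹¹ × 6.417×10²³ = 4.283×10¹³ m³/s².
r = 3700 km = 3.700×10⁶ m.
Circular speed v_c = √(μ/r) = 3402 m/s.
Escape speed v_esc = √(2μ/r) = √2 × v_c = 4811 m/s.
Δv = v_esc − v_c = 1409 m/s.

Δv ≈ 1410 m/s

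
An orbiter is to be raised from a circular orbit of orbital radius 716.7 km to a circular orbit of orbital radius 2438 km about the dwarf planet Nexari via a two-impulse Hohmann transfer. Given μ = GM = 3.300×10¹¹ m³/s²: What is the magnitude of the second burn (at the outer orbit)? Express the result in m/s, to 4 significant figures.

r₁ = 716.7 km = 7.167×10⁵ m.
r₂ = 2438 km = 2.438×10⁶ m.
Transfer ellipse a_t = (r₁ + r₂)/2 = 1.577×10⁶ m.
At r₁: circular v_c1 = √(μ/r₁) = 678.6 m/s; transfer-periapsis v_p = √[μ(2/r₁ − 1/a_t)] = 843.6 m/s.
At r₂: circular v_c2 = √(μ/r₂) = 367.9 m/s; transfer-apoapsis v_a = √[μ(2/r₂ − 1/a_t)] = 248.0 m/s.
Δv₂ = v_c2 − v_a = 119.9 m/s.

Δv ≈ 119.9 m/s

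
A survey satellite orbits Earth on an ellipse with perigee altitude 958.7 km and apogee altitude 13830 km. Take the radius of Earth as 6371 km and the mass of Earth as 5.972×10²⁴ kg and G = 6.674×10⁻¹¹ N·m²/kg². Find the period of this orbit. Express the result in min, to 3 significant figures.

μ = GM = 6.674×10⁻¹¹ × 5.972×10²⁴ = 3.986×10¹⁴ m³/s².
r_p = 6371 + 958.7 = 7329.7 km = 7.3297×10⁶ m.
r_a = 6371 + 13830 = 20201 km = 2.0201×10⁷ m.
Semi-major axis a = (r_p + r_a)/2 = (7329.7 + 20201)/2 = 13765 km = 1.377×10⁷ m.
By Kepler's third law T = 2π√(a³/μ) = 2π × 2.558×10³ = 1.607×10⁴ s.
= 267.9 min.

T ≈ 268 min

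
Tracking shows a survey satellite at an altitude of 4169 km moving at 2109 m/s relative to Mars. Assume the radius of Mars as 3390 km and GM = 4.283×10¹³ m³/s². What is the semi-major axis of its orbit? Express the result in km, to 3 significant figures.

a ≈ 6220 km

r = 3390 + 4169 = 7559.0 km = 7.559×10⁶ m.
Vis-viva rearranged: 1/a = 2/r − v²/μ = 2.646×10⁻⁷ − 1.038×10⁻⁷ = 1.607×10⁻⁷ m⁻¹.
a = 6.221×10⁶ m = 6221.4 km.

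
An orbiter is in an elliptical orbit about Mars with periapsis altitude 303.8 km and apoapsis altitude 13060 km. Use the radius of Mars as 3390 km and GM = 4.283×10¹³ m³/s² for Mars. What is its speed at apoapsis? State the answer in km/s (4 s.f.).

r_p = 3390 + 303.8 = 3693.8 km = 3.6938×10⁶ m.
r_a = 3390 + 13060 = 16450 km = 1.6450×10⁷ m.
Semi-major axis a = (r_p + r_a)/2 = 10072 km = 1.007×10⁷ m.
Vis-viva: v² = μ(2/r − 1/a) = 4.283×10¹³ × (1.216×10⁻⁷ − 9.929×10⁻⁸) = 9.549×10⁵ m²/s².
v = 977.2 m/s = 0.9772 km/s.

v ≈ 0.9772 km/s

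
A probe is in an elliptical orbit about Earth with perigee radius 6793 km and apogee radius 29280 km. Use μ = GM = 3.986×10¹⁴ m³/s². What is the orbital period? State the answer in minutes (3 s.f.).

T ≈ 402 minutes

Semi-major axis a = (r_p + r_a)/2 = (6793.0 + 29280)/2 = 18036 km = 1.804×10⁷ m.
By Kepler's third law T = 2π√(a³/μ) = 2π × 3.837×10³ = 2.411×10⁴ s.
= 401.8 minutes.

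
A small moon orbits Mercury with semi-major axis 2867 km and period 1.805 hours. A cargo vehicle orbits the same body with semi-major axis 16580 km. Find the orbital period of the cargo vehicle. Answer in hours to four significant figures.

T₂ ≈ 25.10 hours

Kepler's third law: T² ∝ a³, so T₂ = T₁ (a₂/a₁)^(3/2).
a₂/a₁ = 5.783, (a₂/a₁)^(3/2) = 13.91.
T₂ = 1.805 × 13.91 = 25.10 hours.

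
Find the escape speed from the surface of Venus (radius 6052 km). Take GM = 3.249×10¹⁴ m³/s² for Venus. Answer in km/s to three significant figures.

r = R = 6.052×10⁶ m.
Escape speed v_esc = √(2μ/r) = √(2 × 3.249×10¹⁴ / 6.052×10⁶) = √(1.074×10⁸) = 10360 m/s.
= 10.36 km/s.

v_esc ≈ 10.4 km/s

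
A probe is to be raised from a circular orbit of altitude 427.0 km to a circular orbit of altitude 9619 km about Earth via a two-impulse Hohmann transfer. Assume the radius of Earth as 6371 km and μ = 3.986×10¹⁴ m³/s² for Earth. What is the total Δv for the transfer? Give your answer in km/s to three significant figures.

Δv_total ≈ 2.55 km/s

r₁ = 6371 + 427.0 = 6798.0 km = 6.7980×10⁶ m.
r₂ = 6371 + 9619 = 15990 km = 1.5990×10⁷ m.
Transfer ellipse a_t = (r₁ + r₂)/2 = 1.139×10⁷ m.
At r₁: circular v_c1 = √(μ/r₁) = 7657 m/s; transfer-perigee v_p = √[μ(2/r₁ − 1/a_t)] = 9071 m/s.
Δv₁ = v_p − v_c1 = 1414 m/s.
At r₂: circular v_c2 = √(μ/r₂) = 4993 m/s; transfer-apogee v_a = √[μ(2/r₂ − 1/a_t)] = 3857 m/s.
Δv₂ = v_c2 − v_a = 1136 m/s.
Total Δv = Δv₁ + Δv₂ = 2550 m/s = 2.550 km/s.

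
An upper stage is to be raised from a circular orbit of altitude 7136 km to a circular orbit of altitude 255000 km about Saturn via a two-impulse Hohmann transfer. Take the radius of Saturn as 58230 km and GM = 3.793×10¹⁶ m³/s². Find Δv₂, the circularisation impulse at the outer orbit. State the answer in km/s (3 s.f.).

r₁ = 58230 + 7136 = 65366 km = 6.5366×10⁷ m.
r₂ = 58230 + 255000 = 313230 km = 3.1323×10⁸ m.
Transfer ellipse a_t = (r₁ + r₂)/2 = 1.893×10⁸ m.
At r₁: circular v_c1 = √(μ/r₁) = 24090 m/s; transfer-perikrone v_p = √[μ(2/r₁ − 1/a_t)] = 30990 m/s.
At r₂: circular v_c2 = √(μ/r₂) = 11000 m/s; transfer-apokrone v_a = √[μ(2/r₂ − 1/a_t)] = 6466 m/s.
Δv₂ = v_c2 − v_a = 4538 m/s.
= 4.538 km/s.

Δv ≈ 4.54 km/s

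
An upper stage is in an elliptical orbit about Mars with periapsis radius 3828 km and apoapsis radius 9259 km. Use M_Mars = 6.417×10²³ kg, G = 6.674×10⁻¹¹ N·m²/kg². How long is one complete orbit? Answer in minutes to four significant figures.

μ = GM = 6.674×10⁻¹¹ × 6.417×10²³ = 4.283×10¹³ m³/s².
Semi-major axis a = (r_p + r_a)/2 = (3828.0 + 9259.0)/2 = 6543.5 km = 6.544×10⁶ m.
By Kepler's third law T = 2π√(a³/μ) = 2π × 2.558×10³ = 1.607×10⁴ s.
= 267.8 minutes.

T ≈ 267.8 minutes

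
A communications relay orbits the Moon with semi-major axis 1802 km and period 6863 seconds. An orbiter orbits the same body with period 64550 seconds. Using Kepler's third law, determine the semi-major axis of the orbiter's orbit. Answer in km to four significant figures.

a₂ ≈ 8029 km

Kepler's third law: a³ ∝ T², so a₂ = a₁ (T₂/T₁)^(2/3).
T₂/T₁ = 9.406, (T₂/T₁)^(2/3) = 4.456.
a₂ = 1802 × 4.456 = 8029 km.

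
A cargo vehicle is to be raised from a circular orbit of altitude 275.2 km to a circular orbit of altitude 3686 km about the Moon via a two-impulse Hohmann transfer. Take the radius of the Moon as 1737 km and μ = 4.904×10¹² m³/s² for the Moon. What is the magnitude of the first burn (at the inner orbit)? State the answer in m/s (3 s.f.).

r₁ = 1737 + 275.2 = 2012.2 km = 2.0122×10⁶ m.
r₂ = 1737 + 3686 = 5423.0 km = 5.4230×10⁶ m.
Transfer ellipse a_t = (r₁ + r₂)/2 = 3.718×10⁶ m.
At r₁: circular v_c1 = √(μ/r₁) = 1561 m/s; transfer-perilune v_p = √[μ(2/r₁ − 1/a_t)] = 1886 m/s.
Δv₁ = v_p − v_c1 = 324.4 m/s.

Δv ≈ 324 m/s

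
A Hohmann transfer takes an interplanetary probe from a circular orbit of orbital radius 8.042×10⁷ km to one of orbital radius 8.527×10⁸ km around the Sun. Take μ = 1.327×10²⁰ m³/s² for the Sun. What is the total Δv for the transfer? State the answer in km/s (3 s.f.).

r₁ = 8.042×10⁷ km = 8.042×10¹⁰ m.
r₂ = 8.527×10⁸ km = 8.527×10¹¹ m.
Transfer ellipse a_t = (r₁ + r₂)/2 = 4.666×10¹¹ m.
At r₁: circular v_c1 = √(μ/r₁) = 40620 m/s; transfer-perihelion v_p = √[μ(2/r₁ − 1/a_t)] = 54920 m/s.
Δv₁ = v_p − v_c1 = 14290 m/s.
At r₂: circular v_c2 = √(μ/r₂) = 12470 m/s; transfer-aphelion v_a = √[μ(2/r₂ − 1/a_t)] = 5179 m/s.
Δv₂ = v_c2 − v_a = 7296 m/s.
Total Δv = Δv₁ + Δv₂ = 21590 m/s = 21.59 km/s.

Δv_total ≈ 21.6 km/s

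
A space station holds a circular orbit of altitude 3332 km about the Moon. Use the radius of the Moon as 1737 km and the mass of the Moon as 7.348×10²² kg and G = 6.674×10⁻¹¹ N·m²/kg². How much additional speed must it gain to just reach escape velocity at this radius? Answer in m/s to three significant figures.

Δv ≈ 407 m/s

μ = GM = 6.674×10⁻¹¹ × 7.348×10²² = 4.904×10¹² m³/s².
r = 1737 + 3332 = 5069.0 km = 5.0690×10⁶ m.
Circular speed v_c = √(μ/r) = 983.6 m/s.
Escape speed v_esc = √(2μ/r) = √2 × v_c = 1391 m/s.
Δv = v_esc − v_c = 407.4 m/s.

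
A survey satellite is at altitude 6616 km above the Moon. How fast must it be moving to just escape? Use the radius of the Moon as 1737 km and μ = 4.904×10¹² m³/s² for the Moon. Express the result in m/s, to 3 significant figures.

v_esc ≈ 1080 m/s

r = 1737 + 6616 = 8353.0 km = 8.3530×10⁶ m.
Escape speed v_esc = √(2μ/r) = √(2 × 4.904×10¹² / 8.353×10⁶) = √(1.174×10⁶) = 1084 m/s.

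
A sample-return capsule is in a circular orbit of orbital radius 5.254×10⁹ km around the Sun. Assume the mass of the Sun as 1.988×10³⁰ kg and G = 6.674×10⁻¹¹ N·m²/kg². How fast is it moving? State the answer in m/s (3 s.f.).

μ = GM = 6.674×10⁻¹¹ × 1.988×10³⁰ = 1.327×10²⁰ m³/s².
r = 5.254×10⁹ km = 5.254×10¹² m.
For a circular orbit v = √(μ/r) = √(1.327×10²⁰ / 5.254×10¹²) = √(2.525×10⁷) = 5025 m/s.

v ≈ 5030 m/s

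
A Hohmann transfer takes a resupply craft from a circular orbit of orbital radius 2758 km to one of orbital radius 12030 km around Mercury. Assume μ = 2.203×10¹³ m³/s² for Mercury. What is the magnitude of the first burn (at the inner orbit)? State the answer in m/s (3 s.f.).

r₁ = 2758 km = 2.758×10⁶ m.
r₂ = 12030 km = 1.203×10⁷ m.
Transfer ellipse a_t = (r₁ + r₂)/2 = 7.394×10⁶ m.
At r₁: circular v_c1 = √(μ/r₁) = 2826 m/s; transfer-periherm v_p = √[μ(2/r₁ − 1/a_t)] = 3605 m/s.
Δv₁ = v_p − v_c1 = 778.7 m/s.

Δv ≈ 779 m/s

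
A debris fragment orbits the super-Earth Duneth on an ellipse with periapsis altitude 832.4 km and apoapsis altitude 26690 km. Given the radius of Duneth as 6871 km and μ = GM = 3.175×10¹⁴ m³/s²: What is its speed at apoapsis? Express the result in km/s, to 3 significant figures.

v ≈ 1.88 km/s

r_p = 6871 + 832.4 = 7703.4 km = 7.7034×10⁶ m.
r_a = 6871 + 26690 = 33561 km = 3.3561×10⁷ m.
Semi-major axis a = (r_p + r_a)/2 = 20632 km = 2.063×10⁷ m.
Vis-viva: v² = μ(2/r − 1/a) = 3.175×10¹⁴ × (5.959×10⁻⁸ − 4.847×10⁻⁸) = 3.532×10⁶ m²/s².
v = 1879 m/s = 1.879 km/s.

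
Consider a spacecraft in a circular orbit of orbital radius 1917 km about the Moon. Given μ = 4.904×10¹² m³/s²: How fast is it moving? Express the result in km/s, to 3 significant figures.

r = 1917 km = 1.917×10⁶ m.
For a circular orbit v = √(μ/r) = √(4.904×10¹² / 1.917×10⁶) = √(2.558×10⁶) = 1599 m/s.
That is 1.599 km/s.

v ≈ 1.60 km/s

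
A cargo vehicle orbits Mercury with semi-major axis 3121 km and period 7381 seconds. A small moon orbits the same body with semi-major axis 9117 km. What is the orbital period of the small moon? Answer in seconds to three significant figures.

Kepler's third law: T² ∝ a³, so T₂ = T₁ (a₂/a₁)^(3/2).
a₂/a₁ = 2.921, (a₂/a₁)^(3/2) = 4.993.
T₂ = 7381 × 4.993 = 36850 seconds.

T₂ ≈ 36900 seconds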